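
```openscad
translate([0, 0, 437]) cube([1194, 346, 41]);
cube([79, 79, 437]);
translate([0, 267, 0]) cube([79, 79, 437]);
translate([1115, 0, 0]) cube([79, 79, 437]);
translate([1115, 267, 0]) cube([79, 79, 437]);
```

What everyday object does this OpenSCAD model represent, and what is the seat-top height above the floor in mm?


A bench. The seat-top height is 478 mm.

A long slab on four corner posts — a bench. The slab sits at z = 437 with thickness 41, so the top is 437 + 41 = 478 mm.


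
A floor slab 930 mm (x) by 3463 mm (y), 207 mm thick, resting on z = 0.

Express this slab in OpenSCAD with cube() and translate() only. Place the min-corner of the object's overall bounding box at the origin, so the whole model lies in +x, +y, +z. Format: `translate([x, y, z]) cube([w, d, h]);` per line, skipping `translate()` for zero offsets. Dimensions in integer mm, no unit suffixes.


cube([930, 3463, 207]);


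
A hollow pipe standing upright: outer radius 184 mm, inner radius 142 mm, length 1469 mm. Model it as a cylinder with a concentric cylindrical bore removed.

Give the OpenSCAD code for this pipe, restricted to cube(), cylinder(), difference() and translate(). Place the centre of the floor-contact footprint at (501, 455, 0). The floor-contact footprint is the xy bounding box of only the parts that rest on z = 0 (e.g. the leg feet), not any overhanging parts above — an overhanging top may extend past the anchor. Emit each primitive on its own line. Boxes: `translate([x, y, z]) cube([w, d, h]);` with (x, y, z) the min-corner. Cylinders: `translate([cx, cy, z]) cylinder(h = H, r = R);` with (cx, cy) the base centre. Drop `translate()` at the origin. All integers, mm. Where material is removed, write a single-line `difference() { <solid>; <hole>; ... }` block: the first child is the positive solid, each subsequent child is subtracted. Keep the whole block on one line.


difference() { translate([501, 455, 0]) cylinder(h = 1469, r = 184); translate([501, 455, 0]) cylinder(h = 1469, r = 142); }


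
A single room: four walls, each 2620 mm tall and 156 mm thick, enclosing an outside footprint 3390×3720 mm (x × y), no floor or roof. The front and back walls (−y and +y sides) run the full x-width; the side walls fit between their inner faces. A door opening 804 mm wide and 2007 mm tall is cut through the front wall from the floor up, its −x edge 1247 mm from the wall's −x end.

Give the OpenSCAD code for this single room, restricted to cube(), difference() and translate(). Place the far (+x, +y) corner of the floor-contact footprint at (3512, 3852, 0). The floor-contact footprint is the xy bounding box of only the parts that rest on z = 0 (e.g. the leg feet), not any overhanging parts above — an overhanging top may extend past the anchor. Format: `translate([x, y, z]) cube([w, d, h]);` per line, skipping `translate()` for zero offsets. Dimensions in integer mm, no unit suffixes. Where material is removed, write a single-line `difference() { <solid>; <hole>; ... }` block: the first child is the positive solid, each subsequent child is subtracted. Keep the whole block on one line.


difference() { translate([122, 132, 0]) cube([3390, 156, 2620]); translate([1369, 132, 0]) cube([804, 156, 2007]); }
translate([122, 3696, 0]) cube([3390, 156, 2620]);
translate([122, 288, 0]) cube([156, 3408, 2620]);
translate([3356, 288, 0]) cube([156, 3408, 2620]);


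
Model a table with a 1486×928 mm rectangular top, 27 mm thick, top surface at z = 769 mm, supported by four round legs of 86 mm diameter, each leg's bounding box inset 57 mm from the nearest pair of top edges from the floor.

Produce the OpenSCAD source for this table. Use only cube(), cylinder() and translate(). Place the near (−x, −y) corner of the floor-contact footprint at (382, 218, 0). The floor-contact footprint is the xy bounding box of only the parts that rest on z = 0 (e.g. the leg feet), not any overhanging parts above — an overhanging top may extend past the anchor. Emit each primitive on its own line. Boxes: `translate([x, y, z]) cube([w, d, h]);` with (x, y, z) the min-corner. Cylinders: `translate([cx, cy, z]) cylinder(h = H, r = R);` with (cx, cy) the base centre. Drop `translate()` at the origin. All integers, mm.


// leg_h = 769 - 27 = 742
translate([325, 161, 742]) cube([1486, 928, 27]);
translate([425, 261, 0]) cylinder(h = 742, r = 43);
translate([1711, 261, 0]) cylinder(h = 742, r = 43);
translate([425, 989, 0]) cylinder(h = 742, r = 43);
translate([1711, 989, 0]) cylinder(h = 742, r = 43);


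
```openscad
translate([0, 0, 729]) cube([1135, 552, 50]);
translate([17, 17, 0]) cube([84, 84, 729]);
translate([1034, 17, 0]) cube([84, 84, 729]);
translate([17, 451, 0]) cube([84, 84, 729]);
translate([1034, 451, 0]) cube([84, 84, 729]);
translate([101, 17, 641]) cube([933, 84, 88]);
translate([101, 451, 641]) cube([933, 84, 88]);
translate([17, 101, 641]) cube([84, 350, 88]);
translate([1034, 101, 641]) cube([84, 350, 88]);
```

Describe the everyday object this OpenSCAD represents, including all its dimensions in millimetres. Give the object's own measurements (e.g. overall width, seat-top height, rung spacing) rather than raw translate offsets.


A table: top 1135 mm (x) × 552 mm (y), 50 mm thick, upper face at z = 779 mm, on four 84×84 mm square legs, each inset 17 mm from the nearest pair of top edges from z = 0 to the bottom of the top. Four apron rails, 84 mm thick and 88 mm tall, run between adjacent legs with their top edges flush with the underside of the top and their outer faces flush with the legs' outer faces.


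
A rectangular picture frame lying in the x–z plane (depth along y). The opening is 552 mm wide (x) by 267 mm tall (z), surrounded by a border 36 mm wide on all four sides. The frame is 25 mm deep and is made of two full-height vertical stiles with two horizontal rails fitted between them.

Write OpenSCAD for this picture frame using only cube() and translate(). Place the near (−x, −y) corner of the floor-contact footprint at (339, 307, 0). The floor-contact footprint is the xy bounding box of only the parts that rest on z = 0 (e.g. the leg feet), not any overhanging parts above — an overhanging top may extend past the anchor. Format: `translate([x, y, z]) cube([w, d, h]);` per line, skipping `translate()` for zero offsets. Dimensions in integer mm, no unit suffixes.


translate([339, 307, 0]) cube([36, 25, 339]);
translate([927, 307, 0]) cube([36, 25, 339]);
translate([375, 307, 0]) cube([552, 25, 36]);
translate([375, 307, 303]) cube([552, 25, 36]);


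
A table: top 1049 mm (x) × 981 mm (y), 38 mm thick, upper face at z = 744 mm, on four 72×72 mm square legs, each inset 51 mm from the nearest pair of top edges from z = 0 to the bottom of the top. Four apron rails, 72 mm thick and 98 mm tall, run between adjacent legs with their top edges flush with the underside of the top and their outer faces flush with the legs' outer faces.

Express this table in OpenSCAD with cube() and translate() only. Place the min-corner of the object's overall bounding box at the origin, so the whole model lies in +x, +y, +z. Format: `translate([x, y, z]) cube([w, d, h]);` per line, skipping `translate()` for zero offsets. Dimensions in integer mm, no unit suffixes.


translate([0, 0, 706]) cube([1049, 981, 38]);
translate([51, 51, 0]) cube([72, 72, 706]);
translate([926, 51, 0]) cube([72, 72, 706]);
translate([51, 858, 0]) cube([72, 72, 706]);
translate([926, 858, 0]) cube([72, 72, 706]);
translate([123, 51, 608]) cube([803, 72, 98]);
translate([123, 858, 608]) cube([803, 72, 98]);
translate([51, 123, 608]) cube([72, 735, 98]);
translate([926, 123, 608]) cube([72, 735, 98]);


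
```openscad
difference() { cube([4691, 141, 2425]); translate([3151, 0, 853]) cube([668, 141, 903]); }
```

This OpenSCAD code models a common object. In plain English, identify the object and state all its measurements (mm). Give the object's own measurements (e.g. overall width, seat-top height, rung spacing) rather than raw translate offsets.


A wall 4691 mm long (x), 141 mm thick (y), 2425 mm tall, with a rectangular window opening cut through it. The opening is 668 mm wide and 903 mm tall; its sill is at z = 853 mm and its near (−x) edge is 3151 mm from the wall's −x end. The opening passes through the full wall thickness.


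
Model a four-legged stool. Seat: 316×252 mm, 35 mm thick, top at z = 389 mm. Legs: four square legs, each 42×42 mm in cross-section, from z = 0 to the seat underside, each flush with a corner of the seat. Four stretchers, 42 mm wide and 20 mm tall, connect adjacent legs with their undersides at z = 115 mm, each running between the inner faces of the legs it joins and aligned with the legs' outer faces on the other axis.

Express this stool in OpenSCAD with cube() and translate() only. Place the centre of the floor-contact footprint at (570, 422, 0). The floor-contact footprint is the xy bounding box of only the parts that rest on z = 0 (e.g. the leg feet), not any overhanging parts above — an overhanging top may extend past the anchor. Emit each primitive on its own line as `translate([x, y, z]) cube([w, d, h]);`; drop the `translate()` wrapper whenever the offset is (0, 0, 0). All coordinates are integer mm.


// leg_h = 389 - 35 = 354
// stretcher span = 316 - 2*42 = 232
translate([412, 296, 354]) cube([316, 252, 35]);
translate([412, 296, 0]) cube([42, 42, 354]);
translate([686, 296, 0]) cube([42, 42, 354]);
translate([412, 506, 0]) cube([42, 42, 354]);
translate([686, 506, 0]) cube([42, 42, 354]);
translate([454, 296, 115]) cube([232, 42, 20]);
translate([454, 506, 115]) cube([232, 42, 20]);
translate([412, 338, 115]) cube([42, 168, 20]);
translate([686, 338, 115]) cube([42, 168, 20]);


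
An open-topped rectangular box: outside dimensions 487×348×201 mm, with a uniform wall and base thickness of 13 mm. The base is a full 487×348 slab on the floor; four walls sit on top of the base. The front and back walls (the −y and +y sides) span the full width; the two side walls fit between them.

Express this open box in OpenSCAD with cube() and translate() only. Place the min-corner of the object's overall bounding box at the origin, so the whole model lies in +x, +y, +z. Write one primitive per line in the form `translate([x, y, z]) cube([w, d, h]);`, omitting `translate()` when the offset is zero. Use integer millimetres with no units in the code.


cube([487, 348, 13]);
translate([0, 0, 13]) cube([487, 13, 188]);
translate([0, 335, 13]) cube([487, 13, 188]);
translate([0, 13, 13]) cube([13, 322, 188]);
translate([474, 13, 13]) cube([13, 322, 188]);


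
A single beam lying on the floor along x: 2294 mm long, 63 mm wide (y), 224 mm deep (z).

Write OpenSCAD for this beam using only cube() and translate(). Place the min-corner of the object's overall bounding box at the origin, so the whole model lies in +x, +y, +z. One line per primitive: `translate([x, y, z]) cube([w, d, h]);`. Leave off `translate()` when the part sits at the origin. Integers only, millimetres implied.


cube([2294, 63, 224]);


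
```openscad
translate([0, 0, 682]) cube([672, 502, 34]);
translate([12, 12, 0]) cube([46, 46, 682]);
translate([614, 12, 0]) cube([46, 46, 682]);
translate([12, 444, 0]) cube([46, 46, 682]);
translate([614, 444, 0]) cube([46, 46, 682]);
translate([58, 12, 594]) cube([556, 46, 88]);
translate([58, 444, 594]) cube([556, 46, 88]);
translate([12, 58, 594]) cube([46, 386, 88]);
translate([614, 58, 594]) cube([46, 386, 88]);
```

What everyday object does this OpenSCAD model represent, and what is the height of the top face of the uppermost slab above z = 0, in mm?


A table. The table height is 716 mm.

A 672×502×34 slab sits at z = 682 on four 46 mm square posts — a table. The top surface is at 682 + 34 = 716 mm.


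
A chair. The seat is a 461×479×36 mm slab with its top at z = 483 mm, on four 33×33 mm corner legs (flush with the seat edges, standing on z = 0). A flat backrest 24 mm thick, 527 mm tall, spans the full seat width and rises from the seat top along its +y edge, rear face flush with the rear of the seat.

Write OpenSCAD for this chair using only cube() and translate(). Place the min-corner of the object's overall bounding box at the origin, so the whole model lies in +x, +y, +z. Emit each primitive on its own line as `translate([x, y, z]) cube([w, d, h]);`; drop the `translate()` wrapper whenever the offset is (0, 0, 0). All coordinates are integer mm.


// leg_h = 483 - 36 = 447
translate([0, 0, 447]) cube([461, 479, 36]);
cube([33, 33, 447]);
translate([428, 0, 0]) cube([33, 33, 447]);
translate([0, 446, 0]) cube([33, 33, 447]);
translate([428, 446, 0]) cube([33, 33, 447]);
translate([0, 455, 483]) cube([461, 24, 527]);


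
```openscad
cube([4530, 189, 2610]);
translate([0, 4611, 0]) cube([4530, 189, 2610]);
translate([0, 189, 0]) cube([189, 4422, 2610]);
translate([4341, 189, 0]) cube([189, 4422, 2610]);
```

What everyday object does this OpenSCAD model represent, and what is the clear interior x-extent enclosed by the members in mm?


A house (or room) frame. The interior width is 4152 mm.

Four 2610 mm walls enclosing a rectangle with no floor or roof — a room or house frame. Outside width is 4530 mm and wall thickness is 189 mm, so the interior width is 4530 − 2 × 189 = 4152 mm.


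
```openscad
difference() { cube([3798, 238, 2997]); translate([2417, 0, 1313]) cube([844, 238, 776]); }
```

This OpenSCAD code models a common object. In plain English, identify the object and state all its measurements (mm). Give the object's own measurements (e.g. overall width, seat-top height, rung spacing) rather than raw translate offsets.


A wall 3798 mm long (x), 238 mm thick (y), 2997 mm tall, with a rectangular window opening cut through it. The opening is 844 mm wide and 776 mm tall; its sill is at z = 1313 mm and its near (−x) edge is 2417 mm from the wall's −x end. The opening passes through the full wall thickness.


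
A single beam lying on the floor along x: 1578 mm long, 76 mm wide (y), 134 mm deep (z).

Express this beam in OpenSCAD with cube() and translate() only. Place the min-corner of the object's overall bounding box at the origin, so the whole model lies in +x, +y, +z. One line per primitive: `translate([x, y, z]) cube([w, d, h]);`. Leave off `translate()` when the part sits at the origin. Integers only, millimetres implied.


cube([1578, 76, 134]);


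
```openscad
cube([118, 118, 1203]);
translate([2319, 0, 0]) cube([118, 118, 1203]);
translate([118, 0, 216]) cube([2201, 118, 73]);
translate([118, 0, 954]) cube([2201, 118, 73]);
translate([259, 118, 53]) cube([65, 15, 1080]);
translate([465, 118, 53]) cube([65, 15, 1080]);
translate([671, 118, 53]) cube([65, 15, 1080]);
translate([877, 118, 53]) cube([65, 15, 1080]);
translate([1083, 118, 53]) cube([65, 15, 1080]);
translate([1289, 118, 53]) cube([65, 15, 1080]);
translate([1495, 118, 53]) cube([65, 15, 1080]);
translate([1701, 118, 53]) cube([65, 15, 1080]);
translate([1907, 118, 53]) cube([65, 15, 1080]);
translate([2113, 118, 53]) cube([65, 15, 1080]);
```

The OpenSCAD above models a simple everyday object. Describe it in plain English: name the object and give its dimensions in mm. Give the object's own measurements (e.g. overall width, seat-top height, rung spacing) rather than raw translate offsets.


A fence section. Two 118×118 mm posts, 1203 mm tall, stand on the floor with a clear span of 2201 mm between their inner faces. Two horizontal rails of 118×73 mm section span the gap between the posts with their undersides at z = 216 mm and z = 954 mm, flush with the posts' −y face. 10 pickets, each 65 mm wide, 15 mm thick and 1080 mm tall, are fixed to the +y face of the rails with their bottoms at z = 53 mm, spaced across the span with a 141 mm gap after the −x post and between neighbouring pickets and before the +x post.


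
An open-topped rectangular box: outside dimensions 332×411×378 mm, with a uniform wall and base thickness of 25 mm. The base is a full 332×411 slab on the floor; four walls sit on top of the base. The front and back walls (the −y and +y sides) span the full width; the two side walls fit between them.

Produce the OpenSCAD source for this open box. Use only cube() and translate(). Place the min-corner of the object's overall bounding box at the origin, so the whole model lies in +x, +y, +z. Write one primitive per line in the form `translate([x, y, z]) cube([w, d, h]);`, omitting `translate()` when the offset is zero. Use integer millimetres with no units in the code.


cube([332, 411, 25]);
translate([0, 0, 25]) cube([332, 25, 353]);
translate([0, 386, 25]) cube([332, 25, 353]);
translate([0, 25, 25]) cube([25, 361, 353]);
translate([307, 25, 25]) cube([25, 361, 353]);


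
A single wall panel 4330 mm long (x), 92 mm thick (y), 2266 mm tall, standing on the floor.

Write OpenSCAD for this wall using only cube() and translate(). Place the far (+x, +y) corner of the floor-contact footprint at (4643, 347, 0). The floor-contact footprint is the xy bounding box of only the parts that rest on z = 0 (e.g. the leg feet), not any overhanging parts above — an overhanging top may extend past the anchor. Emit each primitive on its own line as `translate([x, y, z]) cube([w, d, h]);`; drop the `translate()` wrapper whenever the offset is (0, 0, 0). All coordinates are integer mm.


translate([313, 255, 0]) cube([4330, 92, 2266]);


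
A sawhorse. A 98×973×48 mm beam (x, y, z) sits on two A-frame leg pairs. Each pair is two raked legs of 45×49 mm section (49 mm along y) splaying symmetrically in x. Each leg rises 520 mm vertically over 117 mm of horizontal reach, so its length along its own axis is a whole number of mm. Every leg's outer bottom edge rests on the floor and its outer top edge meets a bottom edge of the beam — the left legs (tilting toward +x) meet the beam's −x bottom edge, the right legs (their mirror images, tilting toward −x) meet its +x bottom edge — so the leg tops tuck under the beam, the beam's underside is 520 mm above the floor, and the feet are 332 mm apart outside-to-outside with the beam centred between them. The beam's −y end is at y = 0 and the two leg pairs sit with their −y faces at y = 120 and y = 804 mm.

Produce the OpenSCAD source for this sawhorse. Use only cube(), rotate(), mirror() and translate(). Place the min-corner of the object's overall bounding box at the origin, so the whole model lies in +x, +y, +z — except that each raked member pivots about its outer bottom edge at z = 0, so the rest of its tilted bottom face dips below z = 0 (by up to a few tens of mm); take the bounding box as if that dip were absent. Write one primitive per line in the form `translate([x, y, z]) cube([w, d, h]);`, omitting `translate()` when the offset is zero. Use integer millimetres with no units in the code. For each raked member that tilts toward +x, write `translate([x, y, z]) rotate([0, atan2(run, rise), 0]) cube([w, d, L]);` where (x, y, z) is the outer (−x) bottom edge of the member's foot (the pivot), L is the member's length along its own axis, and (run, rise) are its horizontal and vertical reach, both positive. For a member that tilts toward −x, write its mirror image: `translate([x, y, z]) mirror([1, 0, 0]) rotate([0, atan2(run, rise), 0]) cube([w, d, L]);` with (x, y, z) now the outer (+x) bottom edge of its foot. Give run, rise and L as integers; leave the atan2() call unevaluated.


translate([117, 0, 520]) cube([98, 973, 48]);
translate([0, 120, 0]) rotate([0, atan2(117, 520), 0]) cube([45, 49, 533]);
translate([332, 120, 0]) mirror([1, 0, 0]) rotate([0, atan2(117, 520), 0]) cube([45, 49, 533]);
translate([0, 804, 0]) rotate([0, atan2(117, 520), 0]) cube([45, 49, 533]);
translate([332, 804, 0]) mirror([1, 0, 0]) rotate([0, atan2(117, 520), 0]) cube([45, 49, 533]);


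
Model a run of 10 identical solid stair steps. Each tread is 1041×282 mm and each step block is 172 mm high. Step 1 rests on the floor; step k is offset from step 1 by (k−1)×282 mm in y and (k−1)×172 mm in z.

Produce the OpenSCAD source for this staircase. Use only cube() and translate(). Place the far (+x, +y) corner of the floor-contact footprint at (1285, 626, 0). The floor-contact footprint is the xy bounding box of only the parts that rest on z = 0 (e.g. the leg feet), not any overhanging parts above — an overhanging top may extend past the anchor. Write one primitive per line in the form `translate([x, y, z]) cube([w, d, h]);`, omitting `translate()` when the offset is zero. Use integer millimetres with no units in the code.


translate([244, 344, 0]) cube([1041, 282, 172]);
translate([244, 626, 172]) cube([1041, 282, 172]);
translate([244, 908, 344]) cube([1041, 282, 172]);
translate([244, 1190, 516]) cube([1041, 282, 172]);
translate([244, 1472, 688]) cube([1041, 282, 172]);
translate([244, 1754, 860]) cube([1041, 282, 172]);
translate([244, 2036, 1032]) cube([1041, 282, 172]);
translate([244, 2318, 1204]) cube([1041, 282, 172]);
translate([244, 2600, 1376]) cube([1041, 282, 172]);
translate([244, 2882, 1548]) cube([1041, 282, 172]);


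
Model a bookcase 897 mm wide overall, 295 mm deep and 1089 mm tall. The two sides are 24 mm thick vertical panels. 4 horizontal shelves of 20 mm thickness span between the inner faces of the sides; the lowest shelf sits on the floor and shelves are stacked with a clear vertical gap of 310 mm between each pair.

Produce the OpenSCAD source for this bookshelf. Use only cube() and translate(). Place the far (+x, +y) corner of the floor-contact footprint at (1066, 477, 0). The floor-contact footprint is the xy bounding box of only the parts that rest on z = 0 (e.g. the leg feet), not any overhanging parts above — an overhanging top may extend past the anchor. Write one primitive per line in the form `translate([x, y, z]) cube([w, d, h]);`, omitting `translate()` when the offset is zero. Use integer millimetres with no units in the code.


translate([169, 182, 0]) cube([24, 295, 1089]);
translate([1042, 182, 0]) cube([24, 295, 1089]);
translate([193, 182, 0]) cube([849, 295, 20]);
translate([193, 182, 330]) cube([849, 295, 20]);
translate([193, 182, 660]) cube([849, 295, 20]);
translate([193, 182, 990]) cube([849, 295, 20]);


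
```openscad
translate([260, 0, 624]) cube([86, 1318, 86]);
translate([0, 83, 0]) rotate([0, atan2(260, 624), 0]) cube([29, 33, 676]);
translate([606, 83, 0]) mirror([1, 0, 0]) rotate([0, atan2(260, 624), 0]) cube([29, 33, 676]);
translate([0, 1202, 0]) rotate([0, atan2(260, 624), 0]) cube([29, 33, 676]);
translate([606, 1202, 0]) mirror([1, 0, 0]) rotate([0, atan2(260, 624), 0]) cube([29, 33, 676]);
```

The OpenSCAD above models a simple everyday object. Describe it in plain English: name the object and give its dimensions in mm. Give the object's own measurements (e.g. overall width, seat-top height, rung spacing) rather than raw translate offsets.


A sawhorse. A 86×1318×86 mm beam (x, y, z) sits on two A-frame leg pairs. Each pair is two raked legs of 29×33 mm section (33 mm along y) splaying symmetrically in x. Each leg rises 624 mm vertically over 260 mm of horizontal reach and is 676 mm long along its own axis. Every leg's outer bottom edge rests on the floor and its outer top edge meets a bottom edge of the beam — the left legs (tilting toward +x) meet the beam's −x bottom edge, the right legs (their mirror images, tilting toward −x) meet its +x bottom edge — so the leg tops tuck under the beam, the beam's underside is 624 mm above the floor, and the feet are 606 mm apart outside-to-outside with the beam centred between them. The two leg pairs are set in 83 mm from either end of the beam.


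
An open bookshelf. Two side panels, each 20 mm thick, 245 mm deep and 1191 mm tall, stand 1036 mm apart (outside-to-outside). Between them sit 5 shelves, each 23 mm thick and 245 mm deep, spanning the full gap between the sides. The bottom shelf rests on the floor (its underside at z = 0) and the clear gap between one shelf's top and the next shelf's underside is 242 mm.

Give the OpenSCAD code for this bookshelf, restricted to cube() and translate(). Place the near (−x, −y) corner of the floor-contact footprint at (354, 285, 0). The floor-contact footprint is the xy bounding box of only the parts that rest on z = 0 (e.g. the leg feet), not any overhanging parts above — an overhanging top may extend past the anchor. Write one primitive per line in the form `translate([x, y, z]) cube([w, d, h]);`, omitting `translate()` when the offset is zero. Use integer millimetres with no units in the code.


translate([354, 285, 0]) cube([20, 245, 1191]);
translate([1370, 285, 0]) cube([20, 245, 1191]);
translate([374, 285, 0]) cube([996, 245, 23]);
translate([374, 285, 265]) cube([996, 245, 23]);
translate([374, 285, 530]) cube([996, 245, 23]);
translate([374, 285, 795]) cube([996, 245, 23]);
translate([374, 285, 1060]) cube([996, 245, 23]);


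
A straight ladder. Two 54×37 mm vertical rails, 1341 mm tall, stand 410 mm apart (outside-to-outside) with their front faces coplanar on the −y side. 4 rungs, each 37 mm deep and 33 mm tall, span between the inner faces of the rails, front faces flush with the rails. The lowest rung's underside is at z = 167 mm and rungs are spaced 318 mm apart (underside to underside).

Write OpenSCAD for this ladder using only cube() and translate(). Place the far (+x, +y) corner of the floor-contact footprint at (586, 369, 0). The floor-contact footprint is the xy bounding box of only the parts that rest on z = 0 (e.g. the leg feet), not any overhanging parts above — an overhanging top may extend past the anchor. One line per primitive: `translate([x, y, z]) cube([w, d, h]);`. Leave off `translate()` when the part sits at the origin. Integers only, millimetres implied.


translate([176, 332, 0]) cube([54, 37, 1341]);
translate([532, 332, 0]) cube([54, 37, 1341]);
translate([230, 332, 167]) cube([302, 37, 33]);
translate([230, 332, 485]) cube([302, 37, 33]);
translate([230, 332, 803]) cube([302, 37, 33]);
translate([230, 332, 1121]) cube([302, 37, 33]);


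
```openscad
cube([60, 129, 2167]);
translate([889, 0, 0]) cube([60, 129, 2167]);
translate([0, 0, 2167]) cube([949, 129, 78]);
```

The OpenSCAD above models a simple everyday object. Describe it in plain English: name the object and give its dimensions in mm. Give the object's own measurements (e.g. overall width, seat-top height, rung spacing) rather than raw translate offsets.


A door frame. The clear opening is 829 mm wide and 2167 mm high. Two 60 mm wide jambs, 129 mm deep, stand either side of the opening from the floor to the top of the opening. A 78 mm thick head sits across the top of both jambs, spanning the full outside width of the frame.


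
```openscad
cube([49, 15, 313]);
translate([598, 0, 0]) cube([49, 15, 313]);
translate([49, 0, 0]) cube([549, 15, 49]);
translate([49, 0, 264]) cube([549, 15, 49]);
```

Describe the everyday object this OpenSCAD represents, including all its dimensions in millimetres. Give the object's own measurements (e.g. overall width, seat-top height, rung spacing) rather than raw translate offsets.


A rectangular picture frame lying in the x–z plane (depth along y). The opening is 549 mm wide (x) by 215 mm tall (z), surrounded by a border 49 mm wide on all four sides. The frame is 15 mm deep and is made of two full-height vertical stiles with two horizontal rails fitted between them.


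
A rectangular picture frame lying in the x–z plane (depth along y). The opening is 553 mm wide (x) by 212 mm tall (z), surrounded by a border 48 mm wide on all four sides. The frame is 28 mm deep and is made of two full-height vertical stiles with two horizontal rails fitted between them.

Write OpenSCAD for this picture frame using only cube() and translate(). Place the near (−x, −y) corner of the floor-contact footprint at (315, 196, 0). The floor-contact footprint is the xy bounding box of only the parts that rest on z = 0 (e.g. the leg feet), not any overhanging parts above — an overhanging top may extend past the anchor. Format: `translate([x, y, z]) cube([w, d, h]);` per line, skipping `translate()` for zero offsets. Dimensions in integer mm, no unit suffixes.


translate([315, 196, 0]) cube([48, 28, 308]);
translate([916, 196, 0]) cube([48, 28, 308]);
translate([363, 196, 0]) cube([553, 28, 48]);
translate([363, 196, 260]) cube([553, 28, 48]);


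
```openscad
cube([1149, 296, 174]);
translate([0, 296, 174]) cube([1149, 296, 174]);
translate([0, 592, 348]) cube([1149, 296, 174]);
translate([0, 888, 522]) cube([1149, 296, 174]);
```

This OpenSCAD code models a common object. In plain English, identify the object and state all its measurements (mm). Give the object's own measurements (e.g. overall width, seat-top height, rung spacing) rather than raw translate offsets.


A straight staircase of 4 solid steps. Each step is 1149 mm wide (x), 296 mm deep (y, the going) and 174 mm tall (the rise). The first step rests on the floor; each subsequent step sits one going further in +y and one rise higher in +z, directly behind and above the previous step with no overlap.


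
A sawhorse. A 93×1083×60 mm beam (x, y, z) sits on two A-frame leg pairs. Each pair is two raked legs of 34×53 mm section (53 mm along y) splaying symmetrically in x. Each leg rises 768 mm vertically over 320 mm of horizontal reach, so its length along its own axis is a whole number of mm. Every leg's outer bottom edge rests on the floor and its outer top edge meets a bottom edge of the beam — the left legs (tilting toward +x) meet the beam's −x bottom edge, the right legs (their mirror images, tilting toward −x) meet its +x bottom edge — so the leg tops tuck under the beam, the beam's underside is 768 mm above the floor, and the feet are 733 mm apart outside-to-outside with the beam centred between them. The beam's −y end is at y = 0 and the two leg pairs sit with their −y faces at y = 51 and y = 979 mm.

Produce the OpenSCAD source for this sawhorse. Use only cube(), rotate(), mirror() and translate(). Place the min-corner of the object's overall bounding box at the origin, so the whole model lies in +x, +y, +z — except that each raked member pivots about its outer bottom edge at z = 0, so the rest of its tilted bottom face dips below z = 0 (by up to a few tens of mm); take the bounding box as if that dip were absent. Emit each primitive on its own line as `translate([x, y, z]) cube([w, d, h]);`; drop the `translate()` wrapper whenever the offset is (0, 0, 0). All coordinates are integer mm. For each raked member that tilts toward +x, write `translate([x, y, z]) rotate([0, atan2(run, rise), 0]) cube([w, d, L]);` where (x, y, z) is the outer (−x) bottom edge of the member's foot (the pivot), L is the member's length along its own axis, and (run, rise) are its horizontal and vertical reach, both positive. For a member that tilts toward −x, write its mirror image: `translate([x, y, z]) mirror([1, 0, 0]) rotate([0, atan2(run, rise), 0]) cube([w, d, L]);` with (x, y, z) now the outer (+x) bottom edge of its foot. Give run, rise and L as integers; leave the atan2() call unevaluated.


translate([320, 0, 768]) cube([93, 1083, 60]);
translate([0, 51, 0]) rotate([0, atan2(320, 768), 0]) cube([34, 53, 832]);
translate([733, 51, 0]) mirror([1, 0, 0]) rotate([0, atan2(320, 768), 0]) cube([34, 53, 832]);
translate([0, 979, 0]) rotate([0, atan2(320, 768), 0]) cube([34, 53, 832]);
translate([733, 979, 0]) mirror([1, 0, 0]) rotate([0, atan2(320, 768), 0]) cube([34, 53, 832]);


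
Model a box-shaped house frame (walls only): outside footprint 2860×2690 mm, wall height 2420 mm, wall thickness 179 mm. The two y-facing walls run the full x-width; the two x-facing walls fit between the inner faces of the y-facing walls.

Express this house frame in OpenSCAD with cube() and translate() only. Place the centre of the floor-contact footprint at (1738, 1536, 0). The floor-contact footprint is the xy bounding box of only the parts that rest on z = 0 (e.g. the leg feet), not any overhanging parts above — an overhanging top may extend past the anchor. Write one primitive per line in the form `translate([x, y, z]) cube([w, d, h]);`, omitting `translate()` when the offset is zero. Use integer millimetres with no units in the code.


translate([308, 191, 0]) cube([2860, 179, 2420]);
translate([308, 2702, 0]) cube([2860, 179, 2420]);
translate([308, 370, 0]) cube([179, 2332, 2420]);
translate([2989, 370, 0]) cube([179, 2332, 2420]);


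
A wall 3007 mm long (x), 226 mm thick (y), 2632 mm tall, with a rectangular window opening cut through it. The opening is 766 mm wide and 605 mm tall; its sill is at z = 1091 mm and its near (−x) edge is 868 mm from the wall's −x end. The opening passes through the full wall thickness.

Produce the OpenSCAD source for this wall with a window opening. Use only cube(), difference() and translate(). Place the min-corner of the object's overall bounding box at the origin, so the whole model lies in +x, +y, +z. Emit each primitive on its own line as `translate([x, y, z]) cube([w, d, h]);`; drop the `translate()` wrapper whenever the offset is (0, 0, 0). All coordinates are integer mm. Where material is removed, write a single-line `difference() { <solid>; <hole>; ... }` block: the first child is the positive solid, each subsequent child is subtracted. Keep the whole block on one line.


difference() { cube([3007, 226, 2632]); translate([868, 0, 1091]) cube([766, 226, 605]); }


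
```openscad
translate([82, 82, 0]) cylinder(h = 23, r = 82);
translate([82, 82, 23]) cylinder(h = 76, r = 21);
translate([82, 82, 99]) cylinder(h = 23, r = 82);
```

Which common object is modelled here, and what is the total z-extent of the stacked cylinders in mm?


A spool. The overall height is 122 mm.

Three coaxial cylinders, large–small–large — a spool. Two 23 mm flanges and a 76 mm core give 23 + 76 + 23 = 122 mm.


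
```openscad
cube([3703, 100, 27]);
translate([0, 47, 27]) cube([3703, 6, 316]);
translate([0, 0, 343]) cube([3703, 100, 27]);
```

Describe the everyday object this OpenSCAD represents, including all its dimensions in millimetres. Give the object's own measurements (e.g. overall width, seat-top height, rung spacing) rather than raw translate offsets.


An I-beam lying along x, 3703 mm long. Overall section height 370 mm. Two flanges 100 mm wide (y) and 27 mm thick, one on the floor and one at the top; a web 6 mm thick runs between them, centred on the flange width.


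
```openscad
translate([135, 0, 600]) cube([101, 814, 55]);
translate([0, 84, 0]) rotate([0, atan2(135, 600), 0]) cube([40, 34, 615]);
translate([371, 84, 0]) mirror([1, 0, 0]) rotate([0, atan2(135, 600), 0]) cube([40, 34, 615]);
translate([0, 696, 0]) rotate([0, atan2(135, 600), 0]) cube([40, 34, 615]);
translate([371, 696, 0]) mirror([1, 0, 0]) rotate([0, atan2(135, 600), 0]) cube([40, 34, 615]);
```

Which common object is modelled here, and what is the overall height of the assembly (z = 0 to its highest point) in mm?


A sawhorse. The overall height is 655 mm.

A beam across two mirrored pairs of raked legs — a sawhorse. The beam's underside is at z = 600 (matching the legs' vertical rise in atan2(135, 600)) and the beam is 55 mm tall, so its top is at 600 + 55 = 655 mm. The raked legs top out at the beam's underside, so that is the highest point.


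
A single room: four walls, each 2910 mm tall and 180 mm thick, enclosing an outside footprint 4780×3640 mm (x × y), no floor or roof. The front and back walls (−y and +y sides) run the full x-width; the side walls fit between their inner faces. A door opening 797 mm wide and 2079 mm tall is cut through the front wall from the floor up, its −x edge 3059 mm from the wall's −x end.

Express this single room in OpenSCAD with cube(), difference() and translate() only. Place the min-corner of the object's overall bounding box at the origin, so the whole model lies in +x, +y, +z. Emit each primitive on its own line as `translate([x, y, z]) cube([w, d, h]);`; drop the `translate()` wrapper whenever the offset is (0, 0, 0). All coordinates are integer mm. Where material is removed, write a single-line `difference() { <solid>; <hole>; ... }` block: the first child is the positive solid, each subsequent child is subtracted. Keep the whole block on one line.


difference() { cube([4780, 180, 2910]); translate([3059, 0, 0]) cube([797, 180, 2079]); }
translate([0, 3460, 0]) cube([4780, 180, 2910]);
translate([0, 180, 0]) cube([180, 3280, 2910]);
translate([4600, 180, 0]) cube([180, 3280, 2910]);


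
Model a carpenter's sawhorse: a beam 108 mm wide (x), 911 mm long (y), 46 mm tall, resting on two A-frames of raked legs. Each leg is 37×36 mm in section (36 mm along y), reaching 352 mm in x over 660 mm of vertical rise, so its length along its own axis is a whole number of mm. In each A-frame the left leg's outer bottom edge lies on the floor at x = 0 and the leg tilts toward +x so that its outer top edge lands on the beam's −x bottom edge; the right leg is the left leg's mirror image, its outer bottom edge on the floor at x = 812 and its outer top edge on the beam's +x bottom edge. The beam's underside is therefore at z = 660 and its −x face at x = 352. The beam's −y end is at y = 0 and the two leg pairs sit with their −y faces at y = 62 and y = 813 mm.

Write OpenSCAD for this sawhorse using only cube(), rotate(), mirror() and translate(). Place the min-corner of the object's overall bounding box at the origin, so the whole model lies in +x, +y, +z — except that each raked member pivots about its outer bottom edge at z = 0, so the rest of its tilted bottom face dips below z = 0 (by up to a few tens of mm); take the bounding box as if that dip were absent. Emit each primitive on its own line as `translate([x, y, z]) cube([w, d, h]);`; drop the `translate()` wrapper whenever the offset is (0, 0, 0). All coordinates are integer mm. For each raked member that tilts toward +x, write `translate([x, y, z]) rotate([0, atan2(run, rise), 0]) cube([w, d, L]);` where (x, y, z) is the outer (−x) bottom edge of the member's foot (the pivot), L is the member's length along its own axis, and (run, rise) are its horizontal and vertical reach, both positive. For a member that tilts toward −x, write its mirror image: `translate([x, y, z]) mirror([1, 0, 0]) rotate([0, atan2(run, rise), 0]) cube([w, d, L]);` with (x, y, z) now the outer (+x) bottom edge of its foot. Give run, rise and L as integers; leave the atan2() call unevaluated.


translate([352, 0, 660]) cube([108, 911, 46]);
translate([0, 62, 0]) rotate([0, atan2(352, 660), 0]) cube([37, 36, 748]);
translate([812, 62, 0]) mirror([1, 0, 0]) rotate([0, atan2(352, 660), 0]) cube([37, 36, 748]);
translate([0, 813, 0]) rotate([0, atan2(352, 660), 0]) cube([37, 36, 748]);
translate([812, 813, 0]) mirror([1, 0, 0]) rotate([0, atan2(352, 660), 0]) cube([37, 36, 748]);


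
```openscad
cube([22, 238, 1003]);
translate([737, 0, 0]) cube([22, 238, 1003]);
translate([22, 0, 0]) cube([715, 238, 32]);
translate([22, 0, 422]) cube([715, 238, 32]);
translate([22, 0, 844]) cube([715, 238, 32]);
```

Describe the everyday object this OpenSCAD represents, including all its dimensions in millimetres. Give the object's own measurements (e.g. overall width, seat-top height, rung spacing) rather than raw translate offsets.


An open bookshelf. Two side panels, each 22 mm thick, 238 mm deep and 1003 mm tall, stand 759 mm apart (outside-to-outside). Between them sit 3 shelves, each 32 mm thick and 238 mm deep, spanning the full gap between the sides. The bottom shelf rests on the floor (its underside at z = 0) and the clear gap between one shelf's top and the next shelf's underside is 390 mm.


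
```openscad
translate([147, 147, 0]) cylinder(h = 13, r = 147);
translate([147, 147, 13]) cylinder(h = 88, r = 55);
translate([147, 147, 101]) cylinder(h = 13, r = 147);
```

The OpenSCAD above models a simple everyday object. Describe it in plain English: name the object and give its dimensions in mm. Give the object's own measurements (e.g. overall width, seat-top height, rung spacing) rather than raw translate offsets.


A spool: two coaxial disc flanges of radius 147 mm and thickness 13 mm, joined by a core cylinder of radius 55 mm and height 88 mm. The lower flange rests on z = 0 and the three cylinders share a vertical axis.
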